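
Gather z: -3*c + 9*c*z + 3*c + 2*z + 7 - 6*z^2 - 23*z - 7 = -6*z^2 + z*(9*c - 21)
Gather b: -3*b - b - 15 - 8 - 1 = -4*b - 24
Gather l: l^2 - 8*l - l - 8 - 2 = l^2 - 9*l - 10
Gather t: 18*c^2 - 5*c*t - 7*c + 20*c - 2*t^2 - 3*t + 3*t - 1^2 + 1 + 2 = 18*c^2 - 5*c*t + 13*c - 2*t^2 + 2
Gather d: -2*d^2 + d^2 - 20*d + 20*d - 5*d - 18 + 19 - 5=-d^2 - 5*d - 4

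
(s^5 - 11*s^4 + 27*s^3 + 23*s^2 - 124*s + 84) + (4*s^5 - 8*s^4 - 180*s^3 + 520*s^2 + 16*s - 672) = 5*s^5 - 19*s^4 - 153*s^3 + 543*s^2 - 108*s - 588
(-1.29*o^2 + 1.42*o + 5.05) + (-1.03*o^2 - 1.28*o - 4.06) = -2.32*o^2 + 0.14*o + 0.99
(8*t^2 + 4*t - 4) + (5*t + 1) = 8*t^2 + 9*t - 3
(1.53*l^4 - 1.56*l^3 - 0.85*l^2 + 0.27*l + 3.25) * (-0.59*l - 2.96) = -0.9027*l^5 - 3.6084*l^4 + 5.1191*l^3 + 2.3567*l^2 - 2.7167*l - 9.62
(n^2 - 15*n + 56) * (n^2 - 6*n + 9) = n^4 - 21*n^3 + 155*n^2 - 471*n + 504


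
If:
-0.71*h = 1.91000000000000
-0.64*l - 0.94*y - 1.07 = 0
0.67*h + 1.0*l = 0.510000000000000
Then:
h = -2.69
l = 2.31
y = -2.71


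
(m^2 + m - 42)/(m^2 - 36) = (m + 7)/(m + 6)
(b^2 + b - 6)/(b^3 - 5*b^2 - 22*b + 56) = (b + 3)/(b^2 - 3*b - 28)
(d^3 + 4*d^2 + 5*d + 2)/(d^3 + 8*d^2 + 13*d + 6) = (d + 2)/(d + 6)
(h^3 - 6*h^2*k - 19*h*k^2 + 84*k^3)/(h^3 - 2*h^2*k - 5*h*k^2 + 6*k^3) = (h^2 - 3*h*k - 28*k^2)/(h^2 + h*k - 2*k^2)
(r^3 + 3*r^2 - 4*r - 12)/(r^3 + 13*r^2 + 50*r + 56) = (r^2 + r - 6)/(r^2 + 11*r + 28)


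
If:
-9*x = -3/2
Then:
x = 1/6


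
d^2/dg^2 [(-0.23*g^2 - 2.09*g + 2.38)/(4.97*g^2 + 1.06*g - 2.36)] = (-100.82639*g^3 + 336.542556*g^2 - 71.854272*g + 48.160624)/(122.763473*g^6 + 78.548862*g^5 - 158.129496*g^4 - 73.406696*g^3 + 75.087648*g^2 + 17.711328*g - 13.144256)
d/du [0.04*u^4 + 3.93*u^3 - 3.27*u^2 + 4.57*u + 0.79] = 0.16*u^3 + 11.79*u^2 - 6.54*u + 4.57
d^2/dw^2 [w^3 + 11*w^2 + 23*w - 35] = 6*w + 22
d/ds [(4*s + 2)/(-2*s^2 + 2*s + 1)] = 8*s*(s + 1)/(4*s^4 - 8*s^3 + 4*s + 1)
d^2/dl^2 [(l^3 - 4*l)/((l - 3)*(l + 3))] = 10*l*(l^2 + 27)/(l^6 - 27*l^4 + 243*l^2 - 729)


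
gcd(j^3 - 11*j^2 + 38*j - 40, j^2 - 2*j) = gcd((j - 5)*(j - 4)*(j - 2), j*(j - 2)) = j - 2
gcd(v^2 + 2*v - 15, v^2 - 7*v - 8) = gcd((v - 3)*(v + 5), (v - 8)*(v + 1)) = 1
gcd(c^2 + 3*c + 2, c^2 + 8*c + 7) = c + 1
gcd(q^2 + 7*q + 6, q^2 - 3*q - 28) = 1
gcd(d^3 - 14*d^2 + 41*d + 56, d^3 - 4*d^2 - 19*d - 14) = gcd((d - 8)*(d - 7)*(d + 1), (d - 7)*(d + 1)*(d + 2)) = d^2 - 6*d - 7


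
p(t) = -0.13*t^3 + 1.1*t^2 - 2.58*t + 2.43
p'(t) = -0.39*t^2 + 2.2*t - 2.58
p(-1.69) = 10.56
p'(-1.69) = -7.41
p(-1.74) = 10.93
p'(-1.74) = -7.59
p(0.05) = 2.30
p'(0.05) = -2.47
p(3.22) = 1.19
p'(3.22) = 0.46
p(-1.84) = 11.71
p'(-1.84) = -7.95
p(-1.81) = 11.47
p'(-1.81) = -7.84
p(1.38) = 0.62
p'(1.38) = -0.29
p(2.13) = 0.67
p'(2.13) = 0.34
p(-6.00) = 85.59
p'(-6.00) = -29.82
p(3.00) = 1.08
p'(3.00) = 0.51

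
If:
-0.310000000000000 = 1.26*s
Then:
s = -0.25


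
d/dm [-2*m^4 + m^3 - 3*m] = -8*m^3 + 3*m^2 - 3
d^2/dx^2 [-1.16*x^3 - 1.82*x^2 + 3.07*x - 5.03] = -6.96*x - 3.64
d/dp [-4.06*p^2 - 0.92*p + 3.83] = -8.12*p - 0.92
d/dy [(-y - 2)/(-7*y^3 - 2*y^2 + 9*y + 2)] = (7*y^3 + 2*y^2 - 9*y - (y + 2)*(21*y^2 + 4*y - 9) - 2)/(7*y^3 + 2*y^2 - 9*y - 2)^2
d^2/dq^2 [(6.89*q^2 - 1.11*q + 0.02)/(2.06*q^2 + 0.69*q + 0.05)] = (-29.007684*q^3 - 3.748788*q^2 + 0.856548*q + 0.125964)/(8.741816*q^6 + 8.784252*q^5 + 3.578838*q^4 + 0.754929*q^3 + 0.086865*q^2 + 0.005175*q + 0.000125)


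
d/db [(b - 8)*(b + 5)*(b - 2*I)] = 3*b^2 + b*(-6 - 4*I) - 40 + 6*I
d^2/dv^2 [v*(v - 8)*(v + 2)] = 6*v - 12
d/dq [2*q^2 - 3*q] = 4*q - 3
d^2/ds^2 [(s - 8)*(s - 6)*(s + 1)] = 6*s - 26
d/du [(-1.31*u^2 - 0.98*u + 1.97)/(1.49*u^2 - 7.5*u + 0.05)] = (11.2852*u^2 - 6.0016*u + 14.726)/(2.2201*u^4 - 22.35*u^3 + 56.399*u^2 - 0.75*u + 0.0025)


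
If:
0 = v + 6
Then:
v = -6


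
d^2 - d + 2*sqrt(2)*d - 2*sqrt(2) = (d - 1)*(d + 2*sqrt(2))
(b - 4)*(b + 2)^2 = b^3 - 12*b - 16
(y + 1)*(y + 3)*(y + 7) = y^3 + 11*y^2 + 31*y + 21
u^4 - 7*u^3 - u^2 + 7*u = u*(u - 7)*(u - 1)*(u + 1)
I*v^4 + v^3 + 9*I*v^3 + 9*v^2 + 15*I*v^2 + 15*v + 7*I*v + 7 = (v + 1)*(v + 7)*(v - I)*(I*v + I)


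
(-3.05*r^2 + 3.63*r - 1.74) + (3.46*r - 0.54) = -3.05*r^2 + 7.09*r - 2.28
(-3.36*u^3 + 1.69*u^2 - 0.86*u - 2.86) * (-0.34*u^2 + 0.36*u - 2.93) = 1.1424*u^5 - 1.7842*u^4 + 10.7456*u^3 - 4.2889*u^2 + 1.4902*u + 8.3798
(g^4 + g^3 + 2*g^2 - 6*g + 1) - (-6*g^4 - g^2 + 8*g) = 7*g^4 + g^3 + 3*g^2 - 14*g + 1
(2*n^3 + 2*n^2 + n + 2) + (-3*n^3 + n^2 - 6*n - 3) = -n^3 + 3*n^2 - 5*n - 1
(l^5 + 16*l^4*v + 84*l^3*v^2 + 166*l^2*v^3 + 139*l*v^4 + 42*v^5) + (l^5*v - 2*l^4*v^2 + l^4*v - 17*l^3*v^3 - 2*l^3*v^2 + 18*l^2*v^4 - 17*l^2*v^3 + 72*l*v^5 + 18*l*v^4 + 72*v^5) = l^5*v + l^5 - 2*l^4*v^2 + 17*l^4*v - 17*l^3*v^3 + 82*l^3*v^2 + 18*l^2*v^4 + 149*l^2*v^3 + 72*l*v^5 + 157*l*v^4 + 114*v^5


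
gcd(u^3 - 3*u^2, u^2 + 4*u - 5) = 1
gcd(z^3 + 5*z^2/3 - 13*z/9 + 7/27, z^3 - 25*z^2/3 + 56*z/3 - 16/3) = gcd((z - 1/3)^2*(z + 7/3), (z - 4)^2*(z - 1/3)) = z - 1/3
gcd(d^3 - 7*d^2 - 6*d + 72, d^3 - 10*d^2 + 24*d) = d^2 - 10*d + 24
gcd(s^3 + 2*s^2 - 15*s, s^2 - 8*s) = s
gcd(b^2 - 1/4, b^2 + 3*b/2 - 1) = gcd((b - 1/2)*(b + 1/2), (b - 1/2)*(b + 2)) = b - 1/2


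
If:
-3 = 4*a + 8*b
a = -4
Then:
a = -4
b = 13/8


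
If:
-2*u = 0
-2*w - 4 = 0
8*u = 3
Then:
No Solution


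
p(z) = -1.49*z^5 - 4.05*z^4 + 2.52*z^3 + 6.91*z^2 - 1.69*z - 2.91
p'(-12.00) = -125568.49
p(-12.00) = 283436.73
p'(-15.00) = -320989.24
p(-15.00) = 919509.69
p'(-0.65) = -4.36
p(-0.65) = -0.13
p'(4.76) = -5336.37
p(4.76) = -5302.75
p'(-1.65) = 13.64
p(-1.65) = -4.43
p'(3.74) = -2149.35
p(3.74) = -1663.44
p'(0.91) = -0.17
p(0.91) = -0.53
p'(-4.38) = -1297.85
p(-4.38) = 836.65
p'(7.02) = -23229.23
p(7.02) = -34040.34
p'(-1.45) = 10.62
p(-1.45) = -1.97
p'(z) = -7.45*z^4 - 16.2*z^3 + 7.56*z^2 + 13.82*z - 1.69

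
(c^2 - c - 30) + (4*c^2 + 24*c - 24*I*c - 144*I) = 5*c^2 + 23*c - 24*I*c - 30 - 144*I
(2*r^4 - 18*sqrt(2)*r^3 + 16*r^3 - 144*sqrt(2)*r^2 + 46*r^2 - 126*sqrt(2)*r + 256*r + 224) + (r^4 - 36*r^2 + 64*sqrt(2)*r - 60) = 3*r^4 - 18*sqrt(2)*r^3 + 16*r^3 - 144*sqrt(2)*r^2 + 10*r^2 - 62*sqrt(2)*r + 256*r + 164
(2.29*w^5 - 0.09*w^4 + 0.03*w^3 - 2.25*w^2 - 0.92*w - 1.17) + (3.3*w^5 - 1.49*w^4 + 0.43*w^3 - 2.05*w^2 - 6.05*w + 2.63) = 5.59*w^5 - 1.58*w^4 + 0.46*w^3 - 4.3*w^2 - 6.97*w + 1.46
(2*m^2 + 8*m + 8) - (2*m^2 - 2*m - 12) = 10*m + 20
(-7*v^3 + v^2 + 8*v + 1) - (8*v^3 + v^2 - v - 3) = -15*v^3 + 9*v + 4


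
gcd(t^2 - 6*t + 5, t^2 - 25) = t - 5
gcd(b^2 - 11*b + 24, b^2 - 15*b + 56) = b - 8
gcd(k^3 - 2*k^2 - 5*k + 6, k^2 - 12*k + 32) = 1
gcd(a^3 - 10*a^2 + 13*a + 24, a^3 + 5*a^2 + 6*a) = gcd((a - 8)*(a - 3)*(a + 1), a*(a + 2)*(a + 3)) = 1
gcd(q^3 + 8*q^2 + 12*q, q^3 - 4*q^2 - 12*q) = q^2 + 2*q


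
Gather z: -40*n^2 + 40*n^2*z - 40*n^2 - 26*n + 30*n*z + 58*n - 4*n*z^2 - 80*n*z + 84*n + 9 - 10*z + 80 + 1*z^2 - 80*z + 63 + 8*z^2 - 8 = -80*n^2 + 116*n + z^2*(9 - 4*n) + z*(40*n^2 - 50*n - 90) + 144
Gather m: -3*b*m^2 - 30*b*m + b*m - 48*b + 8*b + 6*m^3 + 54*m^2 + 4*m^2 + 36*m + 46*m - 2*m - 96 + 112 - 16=-40*b + 6*m^3 + m^2*(58 - 3*b) + m*(80 - 29*b)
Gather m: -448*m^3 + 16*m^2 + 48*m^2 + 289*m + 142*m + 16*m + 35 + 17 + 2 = -448*m^3 + 64*m^2 + 447*m + 54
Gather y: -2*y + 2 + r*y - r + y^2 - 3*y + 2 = -r + y^2 + y*(r - 5) + 4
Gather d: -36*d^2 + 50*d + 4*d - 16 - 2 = -36*d^2 + 54*d - 18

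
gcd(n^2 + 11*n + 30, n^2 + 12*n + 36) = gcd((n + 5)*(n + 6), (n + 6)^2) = n + 6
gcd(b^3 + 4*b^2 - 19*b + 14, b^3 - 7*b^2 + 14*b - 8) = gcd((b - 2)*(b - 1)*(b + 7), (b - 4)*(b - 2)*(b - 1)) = b^2 - 3*b + 2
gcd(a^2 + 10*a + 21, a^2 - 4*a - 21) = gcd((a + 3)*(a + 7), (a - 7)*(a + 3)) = a + 3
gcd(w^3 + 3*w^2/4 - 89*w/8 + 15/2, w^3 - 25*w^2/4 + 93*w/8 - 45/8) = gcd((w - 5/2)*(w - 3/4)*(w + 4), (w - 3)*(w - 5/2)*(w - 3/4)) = w^2 - 13*w/4 + 15/8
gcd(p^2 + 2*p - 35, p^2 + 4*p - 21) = p + 7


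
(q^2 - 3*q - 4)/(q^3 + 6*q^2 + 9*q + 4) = (q - 4)/(q^2 + 5*q + 4)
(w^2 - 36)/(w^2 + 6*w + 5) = (w^2 - 36)/(w^2 + 6*w + 5)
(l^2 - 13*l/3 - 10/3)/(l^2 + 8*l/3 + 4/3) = (l - 5)/(l + 2)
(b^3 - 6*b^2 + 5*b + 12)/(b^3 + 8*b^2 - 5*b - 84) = (b^2 - 3*b - 4)/(b^2 + 11*b + 28)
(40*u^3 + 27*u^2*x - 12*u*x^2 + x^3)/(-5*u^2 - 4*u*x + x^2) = -8*u + x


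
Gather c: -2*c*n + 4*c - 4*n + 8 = c*(4 - 2*n) - 4*n + 8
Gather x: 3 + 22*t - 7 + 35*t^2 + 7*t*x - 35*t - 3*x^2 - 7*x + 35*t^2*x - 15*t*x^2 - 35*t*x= 35*t^2 - 13*t + x^2*(-15*t - 3) + x*(35*t^2 - 28*t - 7) - 4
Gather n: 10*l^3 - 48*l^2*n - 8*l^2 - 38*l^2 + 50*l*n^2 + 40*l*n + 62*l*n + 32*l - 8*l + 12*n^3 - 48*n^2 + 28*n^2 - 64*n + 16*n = 10*l^3 - 46*l^2 + 24*l + 12*n^3 + n^2*(50*l - 20) + n*(-48*l^2 + 102*l - 48)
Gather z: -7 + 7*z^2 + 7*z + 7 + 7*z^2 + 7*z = 14*z^2 + 14*z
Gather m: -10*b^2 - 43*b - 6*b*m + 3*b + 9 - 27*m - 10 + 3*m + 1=-10*b^2 - 40*b + m*(-6*b - 24)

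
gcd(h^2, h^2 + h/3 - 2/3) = 1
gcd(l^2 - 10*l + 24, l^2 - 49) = 1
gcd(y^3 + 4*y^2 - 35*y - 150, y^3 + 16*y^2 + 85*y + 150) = y^2 + 10*y + 25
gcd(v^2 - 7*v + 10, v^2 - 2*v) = v - 2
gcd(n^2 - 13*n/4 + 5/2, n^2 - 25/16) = n - 5/4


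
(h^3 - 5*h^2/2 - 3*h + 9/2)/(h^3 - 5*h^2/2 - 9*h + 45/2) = (2*h^2 + h - 3)/(2*h^2 + h - 15)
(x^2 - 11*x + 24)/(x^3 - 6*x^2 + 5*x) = (x^2 - 11*x + 24)/(x*(x^2 - 6*x + 5))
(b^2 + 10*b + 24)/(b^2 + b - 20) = (b^2 + 10*b + 24)/(b^2 + b - 20)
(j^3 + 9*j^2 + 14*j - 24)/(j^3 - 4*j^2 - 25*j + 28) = (j + 6)/(j - 7)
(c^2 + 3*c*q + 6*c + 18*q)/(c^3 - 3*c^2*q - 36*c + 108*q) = (-c - 3*q)/(-c^2 + 3*c*q + 6*c - 18*q)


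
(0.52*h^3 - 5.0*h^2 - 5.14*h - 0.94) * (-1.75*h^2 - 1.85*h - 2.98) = -0.91*h^5 + 7.788*h^4 + 16.6954*h^3 + 26.054*h^2 + 17.0562*h + 2.8012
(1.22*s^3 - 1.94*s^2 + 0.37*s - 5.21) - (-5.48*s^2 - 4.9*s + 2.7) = 1.22*s^3 + 3.54*s^2 + 5.27*s - 7.91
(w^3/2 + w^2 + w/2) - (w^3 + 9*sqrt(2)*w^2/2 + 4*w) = -w^3/2 - 9*sqrt(2)*w^2/2 + w^2 - 7*w/2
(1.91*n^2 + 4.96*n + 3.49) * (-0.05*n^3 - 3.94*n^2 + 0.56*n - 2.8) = -0.0955*n^5 - 7.7734*n^4 - 18.6473*n^3 - 16.321*n^2 - 11.9336*n - 9.772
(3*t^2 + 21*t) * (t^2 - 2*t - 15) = 3*t^4 + 15*t^3 - 87*t^2 - 315*t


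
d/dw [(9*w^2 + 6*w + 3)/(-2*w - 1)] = 18*w*(-w - 1)/(4*w^2 + 4*w + 1)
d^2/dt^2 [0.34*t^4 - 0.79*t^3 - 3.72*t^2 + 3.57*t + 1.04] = 4.08*t^2 - 4.74*t - 7.44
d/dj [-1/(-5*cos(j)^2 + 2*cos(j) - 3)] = 2*(5*cos(j) - 1)*sin(j)/(5*cos(j)^2 - 2*cos(j) + 3)^2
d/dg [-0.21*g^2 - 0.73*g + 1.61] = -0.42*g - 0.73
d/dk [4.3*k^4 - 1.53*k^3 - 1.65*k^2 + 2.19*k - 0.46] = 17.2*k^3 - 4.59*k^2 - 3.3*k + 2.19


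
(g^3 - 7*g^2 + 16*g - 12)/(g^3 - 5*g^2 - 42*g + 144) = (g^2 - 4*g + 4)/(g^2 - 2*g - 48)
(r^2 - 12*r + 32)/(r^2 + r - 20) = (r - 8)/(r + 5)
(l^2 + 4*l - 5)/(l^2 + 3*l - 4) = (l + 5)/(l + 4)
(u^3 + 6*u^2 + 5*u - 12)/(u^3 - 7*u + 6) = (u + 4)/(u - 2)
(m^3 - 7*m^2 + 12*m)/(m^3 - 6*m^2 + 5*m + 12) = m/(m + 1)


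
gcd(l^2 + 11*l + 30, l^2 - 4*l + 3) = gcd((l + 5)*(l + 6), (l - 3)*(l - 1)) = 1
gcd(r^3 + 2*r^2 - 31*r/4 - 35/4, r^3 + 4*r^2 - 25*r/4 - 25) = r - 5/2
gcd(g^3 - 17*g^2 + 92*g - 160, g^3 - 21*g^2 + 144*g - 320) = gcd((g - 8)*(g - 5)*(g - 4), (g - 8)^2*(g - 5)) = g^2 - 13*g + 40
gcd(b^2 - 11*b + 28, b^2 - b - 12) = b - 4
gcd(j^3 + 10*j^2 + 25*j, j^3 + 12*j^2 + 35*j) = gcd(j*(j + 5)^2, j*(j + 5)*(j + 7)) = j^2 + 5*j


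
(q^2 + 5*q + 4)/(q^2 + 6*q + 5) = (q + 4)/(q + 5)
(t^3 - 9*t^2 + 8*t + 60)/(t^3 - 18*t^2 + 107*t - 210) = (t + 2)/(t - 7)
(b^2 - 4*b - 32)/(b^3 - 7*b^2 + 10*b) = (b^2 - 4*b - 32)/(b*(b^2 - 7*b + 10))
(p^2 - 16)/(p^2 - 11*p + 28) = (p + 4)/(p - 7)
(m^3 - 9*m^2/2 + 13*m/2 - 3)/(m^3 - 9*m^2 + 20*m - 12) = (m - 3/2)/(m - 6)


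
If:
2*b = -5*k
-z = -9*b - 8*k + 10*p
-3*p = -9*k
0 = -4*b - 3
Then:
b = -3/4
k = 3/10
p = 9/10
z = -267/20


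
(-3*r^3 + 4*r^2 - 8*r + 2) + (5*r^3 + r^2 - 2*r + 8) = 2*r^3 + 5*r^2 - 10*r + 10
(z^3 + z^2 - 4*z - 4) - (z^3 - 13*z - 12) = z^2 + 9*z + 8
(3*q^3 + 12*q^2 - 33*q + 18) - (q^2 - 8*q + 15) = 3*q^3 + 11*q^2 - 25*q + 3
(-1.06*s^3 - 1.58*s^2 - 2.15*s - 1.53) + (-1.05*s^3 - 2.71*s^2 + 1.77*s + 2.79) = -2.11*s^3 - 4.29*s^2 - 0.38*s + 1.26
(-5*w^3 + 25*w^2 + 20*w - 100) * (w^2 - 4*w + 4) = -5*w^5 + 45*w^4 - 100*w^3 - 80*w^2 + 480*w - 400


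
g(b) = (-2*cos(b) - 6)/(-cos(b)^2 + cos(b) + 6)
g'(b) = (-2*sin(b)*cos(b) + sin(b))*(-2*cos(b) - 6)/(-cos(b)^2 + cos(b) + 6)^2 + 2*sin(b)/(-cos(b)^2 + cos(b) + 6)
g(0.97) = -1.14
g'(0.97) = 0.28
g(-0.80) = -1.19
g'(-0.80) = -0.29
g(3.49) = -0.99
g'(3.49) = 0.07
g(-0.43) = -1.29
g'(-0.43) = -0.21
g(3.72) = -0.97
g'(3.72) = 0.07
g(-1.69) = -0.98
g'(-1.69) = -0.13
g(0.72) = -1.21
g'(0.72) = 0.28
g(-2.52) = -0.97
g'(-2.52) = 0.07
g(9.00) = -0.98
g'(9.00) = -0.07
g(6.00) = -1.31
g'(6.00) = -0.15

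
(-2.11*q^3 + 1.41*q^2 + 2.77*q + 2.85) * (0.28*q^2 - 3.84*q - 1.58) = -0.5908*q^5 + 8.4972*q^4 - 1.305*q^3 - 12.0666*q^2 - 15.3206*q - 4.503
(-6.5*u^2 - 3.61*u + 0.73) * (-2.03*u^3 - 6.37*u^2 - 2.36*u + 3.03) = 13.195*u^5 + 48.7333*u^4 + 36.8538*u^3 - 15.8255*u^2 - 12.6611*u + 2.2119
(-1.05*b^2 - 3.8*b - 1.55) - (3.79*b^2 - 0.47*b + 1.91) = -4.84*b^2 - 3.33*b - 3.46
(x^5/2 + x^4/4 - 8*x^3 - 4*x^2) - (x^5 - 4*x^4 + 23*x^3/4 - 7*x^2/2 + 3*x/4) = -x^5/2 + 17*x^4/4 - 55*x^3/4 - x^2/2 - 3*x/4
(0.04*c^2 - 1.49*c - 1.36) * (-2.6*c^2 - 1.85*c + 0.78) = -0.104*c^4 + 3.8*c^3 + 6.3237*c^2 + 1.3538*c - 1.0608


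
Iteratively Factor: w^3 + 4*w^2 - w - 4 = (w + 4)*(w^2 - 1) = (w - 1)*(w + 4)*(w + 1)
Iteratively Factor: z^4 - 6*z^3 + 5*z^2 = (z)*(z^3 - 6*z^2 + 5*z) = z*(z - 5)*(z^2 - z) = z^2*(z - 5)*(z - 1)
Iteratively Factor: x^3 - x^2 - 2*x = (x)*(x^2 - x - 2) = x*(x - 2)*(x + 1)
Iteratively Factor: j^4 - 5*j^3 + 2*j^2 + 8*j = (j)*(j^3 - 5*j^2 + 2*j + 8) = j*(j - 4)*(j^2 - j - 2) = j*(j - 4)*(j - 2)*(j + 1)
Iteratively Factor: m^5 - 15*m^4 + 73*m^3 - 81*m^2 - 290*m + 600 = (m - 5)*(m^4 - 10*m^3 + 23*m^2 + 34*m - 120) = (m - 5)*(m - 4)*(m^3 - 6*m^2 - m + 30) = (m - 5)^2*(m - 4)*(m^2 - m - 6) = (m - 5)^2*(m - 4)*(m + 2)*(m - 3)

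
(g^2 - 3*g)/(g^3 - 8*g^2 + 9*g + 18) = g/(g^2 - 5*g - 6)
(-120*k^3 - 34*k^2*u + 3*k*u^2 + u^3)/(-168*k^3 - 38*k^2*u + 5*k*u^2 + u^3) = (5*k + u)/(7*k + u)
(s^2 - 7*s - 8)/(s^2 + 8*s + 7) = (s - 8)/(s + 7)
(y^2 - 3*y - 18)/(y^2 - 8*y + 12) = (y + 3)/(y - 2)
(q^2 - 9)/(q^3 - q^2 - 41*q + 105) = (q + 3)/(q^2 + 2*q - 35)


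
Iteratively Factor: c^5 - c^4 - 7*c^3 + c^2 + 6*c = (c - 1)*(c^4 - 7*c^2 - 6*c) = c*(c - 1)*(c^3 - 7*c - 6) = c*(c - 3)*(c - 1)*(c^2 + 3*c + 2) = c*(c - 3)*(c - 1)*(c + 2)*(c + 1)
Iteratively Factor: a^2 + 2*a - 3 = (a - 1)*(a + 3)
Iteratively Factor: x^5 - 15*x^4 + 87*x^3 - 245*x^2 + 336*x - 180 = (x - 5)*(x^4 - 10*x^3 + 37*x^2 - 60*x + 36) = (x - 5)*(x - 2)*(x^3 - 8*x^2 + 21*x - 18) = (x - 5)*(x - 2)^2*(x^2 - 6*x + 9) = (x - 5)*(x - 3)*(x - 2)^2*(x - 3)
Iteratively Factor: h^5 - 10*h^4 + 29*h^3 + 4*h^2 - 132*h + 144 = (h - 3)*(h^4 - 7*h^3 + 8*h^2 + 28*h - 48) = (h - 3)*(h + 2)*(h^3 - 9*h^2 + 26*h - 24) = (h - 3)*(h - 2)*(h + 2)*(h^2 - 7*h + 12) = (h - 4)*(h - 3)*(h - 2)*(h + 2)*(h - 3)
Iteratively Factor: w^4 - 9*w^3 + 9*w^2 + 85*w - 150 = (w - 2)*(w^3 - 7*w^2 - 5*w + 75) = (w - 5)*(w - 2)*(w^2 - 2*w - 15) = (w - 5)^2*(w - 2)*(w + 3)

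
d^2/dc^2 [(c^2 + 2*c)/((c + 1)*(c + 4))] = 6*(-c^3 - 4*c^2 - 8*c - 8)/(c^6 + 15*c^5 + 87*c^4 + 245*c^3 + 348*c^2 + 240*c + 64)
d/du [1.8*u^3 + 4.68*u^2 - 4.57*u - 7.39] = 5.4*u^2 + 9.36*u - 4.57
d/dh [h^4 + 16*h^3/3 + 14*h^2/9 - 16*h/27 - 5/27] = 4*h^3 + 16*h^2 + 28*h/9 - 16/27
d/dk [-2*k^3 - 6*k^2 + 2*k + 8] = -6*k^2 - 12*k + 2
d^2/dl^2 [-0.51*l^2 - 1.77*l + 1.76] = -1.02000000000000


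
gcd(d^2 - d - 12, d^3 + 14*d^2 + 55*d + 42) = 1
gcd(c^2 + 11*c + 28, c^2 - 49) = c + 7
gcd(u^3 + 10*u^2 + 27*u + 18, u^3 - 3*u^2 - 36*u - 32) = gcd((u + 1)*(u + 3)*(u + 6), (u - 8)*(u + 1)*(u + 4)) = u + 1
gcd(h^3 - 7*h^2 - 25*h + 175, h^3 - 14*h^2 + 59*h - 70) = h^2 - 12*h + 35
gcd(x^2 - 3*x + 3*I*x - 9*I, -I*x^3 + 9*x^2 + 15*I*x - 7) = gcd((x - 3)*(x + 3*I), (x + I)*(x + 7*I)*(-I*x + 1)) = 1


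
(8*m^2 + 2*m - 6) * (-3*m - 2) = -24*m^3 - 22*m^2 + 14*m + 12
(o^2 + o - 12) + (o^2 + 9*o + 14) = 2*o^2 + 10*o + 2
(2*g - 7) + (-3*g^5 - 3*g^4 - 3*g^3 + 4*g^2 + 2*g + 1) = -3*g^5 - 3*g^4 - 3*g^3 + 4*g^2 + 4*g - 6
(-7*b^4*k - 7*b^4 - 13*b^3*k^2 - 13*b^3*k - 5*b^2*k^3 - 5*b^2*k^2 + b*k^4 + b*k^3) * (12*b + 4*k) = -84*b^5*k - 84*b^5 - 184*b^4*k^2 - 184*b^4*k - 112*b^3*k^3 - 112*b^3*k^2 - 8*b^2*k^4 - 8*b^2*k^3 + 4*b*k^5 + 4*b*k^4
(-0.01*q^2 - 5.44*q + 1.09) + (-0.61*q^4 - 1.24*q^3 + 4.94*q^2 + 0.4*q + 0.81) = -0.61*q^4 - 1.24*q^3 + 4.93*q^2 - 5.04*q + 1.9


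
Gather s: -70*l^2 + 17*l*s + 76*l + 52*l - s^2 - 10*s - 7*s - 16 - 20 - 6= -70*l^2 + 128*l - s^2 + s*(17*l - 17) - 42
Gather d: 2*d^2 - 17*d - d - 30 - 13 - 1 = 2*d^2 - 18*d - 44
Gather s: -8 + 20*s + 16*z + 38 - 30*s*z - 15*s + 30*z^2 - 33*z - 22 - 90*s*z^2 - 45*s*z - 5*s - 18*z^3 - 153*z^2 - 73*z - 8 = s*(-90*z^2 - 75*z) - 18*z^3 - 123*z^2 - 90*z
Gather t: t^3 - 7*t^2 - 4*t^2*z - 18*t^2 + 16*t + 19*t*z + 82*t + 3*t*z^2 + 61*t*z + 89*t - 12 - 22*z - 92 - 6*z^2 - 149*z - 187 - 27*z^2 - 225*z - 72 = t^3 + t^2*(-4*z - 25) + t*(3*z^2 + 80*z + 187) - 33*z^2 - 396*z - 363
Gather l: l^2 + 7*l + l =l^2 + 8*l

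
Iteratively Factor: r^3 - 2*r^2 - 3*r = (r + 1)*(r^2 - 3*r) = (r - 3)*(r + 1)*(r)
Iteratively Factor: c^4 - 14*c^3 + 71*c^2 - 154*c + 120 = (c - 2)*(c^3 - 12*c^2 + 47*c - 60) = (c - 5)*(c - 2)*(c^2 - 7*c + 12) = (c - 5)*(c - 3)*(c - 2)*(c - 4)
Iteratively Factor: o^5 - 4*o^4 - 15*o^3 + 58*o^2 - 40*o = (o - 1)*(o^4 - 3*o^3 - 18*o^2 + 40*o) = (o - 2)*(o - 1)*(o^3 - o^2 - 20*o) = o*(o - 2)*(o - 1)*(o^2 - o - 20) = o*(o - 5)*(o - 2)*(o - 1)*(o + 4)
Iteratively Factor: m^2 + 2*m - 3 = (m + 3)*(m - 1)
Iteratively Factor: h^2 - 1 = (h + 1)*(h - 1)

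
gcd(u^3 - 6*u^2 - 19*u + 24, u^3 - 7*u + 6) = u^2 + 2*u - 3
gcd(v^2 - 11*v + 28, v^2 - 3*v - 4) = v - 4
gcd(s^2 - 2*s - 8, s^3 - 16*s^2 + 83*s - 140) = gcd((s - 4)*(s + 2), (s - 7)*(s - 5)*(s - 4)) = s - 4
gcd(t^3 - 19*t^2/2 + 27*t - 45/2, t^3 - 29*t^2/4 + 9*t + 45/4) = t^2 - 8*t + 15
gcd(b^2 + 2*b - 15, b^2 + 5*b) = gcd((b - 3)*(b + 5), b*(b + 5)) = b + 5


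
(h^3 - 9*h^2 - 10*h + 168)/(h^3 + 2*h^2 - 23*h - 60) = (h^2 - 13*h + 42)/(h^2 - 2*h - 15)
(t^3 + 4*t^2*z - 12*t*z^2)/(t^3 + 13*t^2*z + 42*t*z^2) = (t - 2*z)/(t + 7*z)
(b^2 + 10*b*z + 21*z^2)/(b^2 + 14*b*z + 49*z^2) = (b + 3*z)/(b + 7*z)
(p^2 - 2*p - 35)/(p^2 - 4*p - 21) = (p + 5)/(p + 3)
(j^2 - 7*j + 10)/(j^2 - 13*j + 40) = (j - 2)/(j - 8)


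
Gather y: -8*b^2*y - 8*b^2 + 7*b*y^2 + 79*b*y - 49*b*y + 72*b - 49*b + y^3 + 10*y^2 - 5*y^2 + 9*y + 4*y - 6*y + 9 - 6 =-8*b^2 + 23*b + y^3 + y^2*(7*b + 5) + y*(-8*b^2 + 30*b + 7) + 3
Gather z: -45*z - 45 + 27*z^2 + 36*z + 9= 27*z^2 - 9*z - 36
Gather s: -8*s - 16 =-8*s - 16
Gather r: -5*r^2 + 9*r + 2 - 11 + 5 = -5*r^2 + 9*r - 4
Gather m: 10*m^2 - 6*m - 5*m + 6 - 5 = 10*m^2 - 11*m + 1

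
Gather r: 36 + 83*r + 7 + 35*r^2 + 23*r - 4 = 35*r^2 + 106*r + 39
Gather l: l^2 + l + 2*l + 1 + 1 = l^2 + 3*l + 2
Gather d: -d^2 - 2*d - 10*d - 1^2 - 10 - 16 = -d^2 - 12*d - 27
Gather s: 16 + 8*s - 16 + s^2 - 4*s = s^2 + 4*s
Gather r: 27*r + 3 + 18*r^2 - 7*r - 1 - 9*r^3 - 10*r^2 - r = -9*r^3 + 8*r^2 + 19*r + 2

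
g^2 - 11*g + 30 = (g - 6)*(g - 5)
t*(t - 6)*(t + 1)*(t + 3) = t^4 - 2*t^3 - 21*t^2 - 18*t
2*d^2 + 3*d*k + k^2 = (d + k)*(2*d + k)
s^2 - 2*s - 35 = (s - 7)*(s + 5)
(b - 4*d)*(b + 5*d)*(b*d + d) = b^3*d + b^2*d^2 + b^2*d - 20*b*d^3 + b*d^2 - 20*d^3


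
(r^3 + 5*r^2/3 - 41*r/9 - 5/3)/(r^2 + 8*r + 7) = (9*r^3 + 15*r^2 - 41*r - 15)/(9*(r^2 + 8*r + 7))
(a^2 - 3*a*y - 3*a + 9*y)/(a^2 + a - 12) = (a - 3*y)/(a + 4)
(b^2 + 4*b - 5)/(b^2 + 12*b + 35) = (b - 1)/(b + 7)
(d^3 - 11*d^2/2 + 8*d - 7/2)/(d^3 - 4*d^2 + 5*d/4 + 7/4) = 2*(d - 1)/(2*d + 1)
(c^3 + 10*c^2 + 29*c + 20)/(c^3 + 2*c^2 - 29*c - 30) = (c^2 + 9*c + 20)/(c^2 + c - 30)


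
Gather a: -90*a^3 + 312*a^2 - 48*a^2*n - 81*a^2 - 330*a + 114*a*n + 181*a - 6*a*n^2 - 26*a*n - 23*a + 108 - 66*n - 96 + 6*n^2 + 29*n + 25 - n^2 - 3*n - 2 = -90*a^3 + a^2*(231 - 48*n) + a*(-6*n^2 + 88*n - 172) + 5*n^2 - 40*n + 35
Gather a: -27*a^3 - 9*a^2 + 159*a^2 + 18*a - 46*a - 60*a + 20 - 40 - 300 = -27*a^3 + 150*a^2 - 88*a - 320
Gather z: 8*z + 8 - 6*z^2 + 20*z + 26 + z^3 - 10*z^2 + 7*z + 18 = z^3 - 16*z^2 + 35*z + 52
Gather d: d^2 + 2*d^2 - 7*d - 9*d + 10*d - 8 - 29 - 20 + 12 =3*d^2 - 6*d - 45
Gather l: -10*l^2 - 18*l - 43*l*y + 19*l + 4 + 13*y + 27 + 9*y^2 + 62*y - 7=-10*l^2 + l*(1 - 43*y) + 9*y^2 + 75*y + 24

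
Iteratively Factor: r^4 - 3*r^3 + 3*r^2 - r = (r - 1)*(r^3 - 2*r^2 + r) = (r - 1)^2*(r^2 - r) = (r - 1)^3*(r)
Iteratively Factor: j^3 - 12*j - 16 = (j + 2)*(j^2 - 2*j - 8) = (j + 2)^2*(j - 4)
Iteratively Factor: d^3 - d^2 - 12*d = (d - 4)*(d^2 + 3*d) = (d - 4)*(d + 3)*(d)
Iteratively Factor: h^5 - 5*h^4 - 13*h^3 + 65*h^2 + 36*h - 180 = (h - 5)*(h^4 - 13*h^2 + 36) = (h - 5)*(h - 2)*(h^3 + 2*h^2 - 9*h - 18) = (h - 5)*(h - 2)*(h + 3)*(h^2 - h - 6) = (h - 5)*(h - 2)*(h + 2)*(h + 3)*(h - 3)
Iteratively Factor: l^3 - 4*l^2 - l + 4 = (l - 4)*(l^2 - 1) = (l - 4)*(l - 1)*(l + 1)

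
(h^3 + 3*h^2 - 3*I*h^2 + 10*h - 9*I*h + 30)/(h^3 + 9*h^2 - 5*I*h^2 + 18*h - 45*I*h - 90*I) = (h + 2*I)/(h + 6)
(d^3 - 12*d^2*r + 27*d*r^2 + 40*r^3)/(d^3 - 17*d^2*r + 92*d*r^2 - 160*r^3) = (-d - r)/(-d + 4*r)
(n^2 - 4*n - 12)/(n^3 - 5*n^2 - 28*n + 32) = (n^2 - 4*n - 12)/(n^3 - 5*n^2 - 28*n + 32)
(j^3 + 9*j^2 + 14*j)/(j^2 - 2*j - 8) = j*(j + 7)/(j - 4)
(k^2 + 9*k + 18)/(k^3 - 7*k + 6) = (k + 6)/(k^2 - 3*k + 2)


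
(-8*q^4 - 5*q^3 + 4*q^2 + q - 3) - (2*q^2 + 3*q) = -8*q^4 - 5*q^3 + 2*q^2 - 2*q - 3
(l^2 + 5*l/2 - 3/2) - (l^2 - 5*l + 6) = 15*l/2 - 15/2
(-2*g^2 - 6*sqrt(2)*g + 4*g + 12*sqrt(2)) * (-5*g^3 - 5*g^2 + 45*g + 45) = 10*g^5 - 10*g^4 + 30*sqrt(2)*g^4 - 110*g^3 - 30*sqrt(2)*g^3 - 330*sqrt(2)*g^2 + 90*g^2 + 180*g + 270*sqrt(2)*g + 540*sqrt(2)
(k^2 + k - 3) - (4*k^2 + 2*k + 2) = -3*k^2 - k - 5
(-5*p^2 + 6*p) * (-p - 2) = 5*p^3 + 4*p^2 - 12*p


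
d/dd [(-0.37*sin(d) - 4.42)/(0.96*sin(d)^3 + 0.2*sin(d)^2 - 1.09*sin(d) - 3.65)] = (0.7104*sin(d)^3 + 12.8036*sin(d)^2 + 1.768*sin(d) - 3.4673)*cos(d)/(0.9216*sin(d)^6 + 0.384*sin(d)^5 - 2.0528*sin(d)^4 - 7.444*sin(d)^3 - 0.2719*sin(d)^2 + 7.957*sin(d) + 13.3225)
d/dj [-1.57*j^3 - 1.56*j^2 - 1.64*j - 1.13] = -4.71*j^2 - 3.12*j - 1.64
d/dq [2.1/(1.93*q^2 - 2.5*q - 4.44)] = (5.25 - 8.106*q)/(-1.93*q^2 + 2.5*q + 4.44)^2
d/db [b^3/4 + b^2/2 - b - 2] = 3*b^2/4 + b - 1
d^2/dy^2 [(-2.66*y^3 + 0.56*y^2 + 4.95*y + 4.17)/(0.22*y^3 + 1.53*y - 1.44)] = (4.44089209850063e-16*y^7 + 0.054208*y^6 + 6.809616*y^5 - 8.821296*y^4 - 13.302216*y^3 + 62.402724*y^2 - 25.16832*y + 43.657218)/(0.010648*y^9 + 0.222156*y^7 - 0.209088*y^6 + 1.544994*y^5 - 2.908224*y^4 + 4.950153*y^3 - 10.112688*y^2 + 9.517824*y - 2.985984)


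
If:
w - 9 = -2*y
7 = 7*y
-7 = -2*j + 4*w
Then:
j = 35/2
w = 7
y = 1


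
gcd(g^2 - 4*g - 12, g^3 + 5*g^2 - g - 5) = 1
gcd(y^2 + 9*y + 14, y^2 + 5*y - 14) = y + 7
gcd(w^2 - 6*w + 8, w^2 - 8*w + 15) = 1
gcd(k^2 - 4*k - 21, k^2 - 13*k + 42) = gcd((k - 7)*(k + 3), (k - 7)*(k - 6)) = k - 7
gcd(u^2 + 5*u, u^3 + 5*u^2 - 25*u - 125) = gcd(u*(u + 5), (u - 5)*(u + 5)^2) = u + 5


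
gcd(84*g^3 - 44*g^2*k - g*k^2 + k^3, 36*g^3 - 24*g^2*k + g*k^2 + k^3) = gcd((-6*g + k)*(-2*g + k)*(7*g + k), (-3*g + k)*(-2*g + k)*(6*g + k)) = 2*g - k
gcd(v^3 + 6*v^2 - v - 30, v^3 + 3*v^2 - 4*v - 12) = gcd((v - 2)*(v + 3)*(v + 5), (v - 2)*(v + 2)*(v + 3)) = v^2 + v - 6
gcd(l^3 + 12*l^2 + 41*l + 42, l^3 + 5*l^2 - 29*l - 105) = l^2 + 10*l + 21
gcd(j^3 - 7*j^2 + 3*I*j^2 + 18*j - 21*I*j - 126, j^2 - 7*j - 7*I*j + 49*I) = j - 7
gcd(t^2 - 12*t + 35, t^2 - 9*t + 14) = t - 7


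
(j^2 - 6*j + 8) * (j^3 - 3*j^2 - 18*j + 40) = j^5 - 9*j^4 + 8*j^3 + 124*j^2 - 384*j + 320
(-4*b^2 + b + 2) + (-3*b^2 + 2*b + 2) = -7*b^2 + 3*b + 4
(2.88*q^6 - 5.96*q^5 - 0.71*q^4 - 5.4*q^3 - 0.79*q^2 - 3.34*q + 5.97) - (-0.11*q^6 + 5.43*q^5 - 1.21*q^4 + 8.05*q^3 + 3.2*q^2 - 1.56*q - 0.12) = 2.99*q^6 - 11.39*q^5 + 0.5*q^4 - 13.45*q^3 - 3.99*q^2 - 1.78*q + 6.09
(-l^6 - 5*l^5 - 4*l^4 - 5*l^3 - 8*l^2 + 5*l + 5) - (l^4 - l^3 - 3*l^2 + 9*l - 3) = -l^6 - 5*l^5 - 5*l^4 - 4*l^3 - 5*l^2 - 4*l + 8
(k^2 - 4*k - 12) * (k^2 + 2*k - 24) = k^4 - 2*k^3 - 44*k^2 + 72*k + 288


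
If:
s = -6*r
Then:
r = -s/6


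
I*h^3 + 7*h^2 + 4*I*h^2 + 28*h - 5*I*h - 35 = (h + 5)*(h - 7*I)*(I*h - I)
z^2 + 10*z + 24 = (z + 4)*(z + 6)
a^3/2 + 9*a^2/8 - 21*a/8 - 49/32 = (a/2 + 1/4)*(a - 7/4)*(a + 7/2)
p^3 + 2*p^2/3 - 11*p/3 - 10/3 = (p - 2)*(p + 1)*(p + 5/3)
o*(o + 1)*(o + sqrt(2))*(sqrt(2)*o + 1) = sqrt(2)*o^4 + sqrt(2)*o^3 + 3*o^3 + sqrt(2)*o^2 + 3*o^2 + sqrt(2)*o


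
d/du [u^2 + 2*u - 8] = 2*u + 2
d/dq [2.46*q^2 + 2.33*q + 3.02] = 4.92*q + 2.33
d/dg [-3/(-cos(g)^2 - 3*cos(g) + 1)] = 3*(2*cos(g) + 3)*sin(g)/(-sin(g)^2 + 3*cos(g))^2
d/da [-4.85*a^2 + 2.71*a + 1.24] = 2.71 - 9.7*a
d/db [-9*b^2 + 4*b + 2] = 4 - 18*b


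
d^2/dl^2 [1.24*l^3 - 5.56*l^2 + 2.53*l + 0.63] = 7.44*l - 11.12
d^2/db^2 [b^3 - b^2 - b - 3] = 6*b - 2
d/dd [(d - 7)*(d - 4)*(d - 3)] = 3*d^2 - 28*d + 61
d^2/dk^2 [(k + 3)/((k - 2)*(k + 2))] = 2*(k^3 + 9*k^2 + 12*k + 12)/(k^6 - 12*k^4 + 48*k^2 - 64)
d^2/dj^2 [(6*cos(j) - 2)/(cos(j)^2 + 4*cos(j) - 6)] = 4*(-27*(1 - cos(2*j))^2*cos(j) + 16*(1 - cos(2*j))^2 - 264*cos(j) - 12*cos(2*j) - 114*cos(3*j) + 6*cos(5*j) + 324)/(8*cos(j) + cos(2*j) - 11)^3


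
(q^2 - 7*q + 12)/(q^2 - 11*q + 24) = (q - 4)/(q - 8)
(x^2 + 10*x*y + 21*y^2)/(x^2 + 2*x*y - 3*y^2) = (x + 7*y)/(x - y)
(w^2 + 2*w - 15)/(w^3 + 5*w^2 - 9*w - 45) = 1/(w + 3)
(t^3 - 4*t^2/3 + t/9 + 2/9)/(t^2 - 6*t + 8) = (9*t^3 - 12*t^2 + t + 2)/(9*(t^2 - 6*t + 8))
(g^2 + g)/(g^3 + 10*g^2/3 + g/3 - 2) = 3*g/(3*g^2 + 7*g - 6)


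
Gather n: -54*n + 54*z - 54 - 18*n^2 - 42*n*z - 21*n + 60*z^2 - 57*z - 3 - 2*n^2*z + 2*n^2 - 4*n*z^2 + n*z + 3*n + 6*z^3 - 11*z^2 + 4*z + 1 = n^2*(-2*z - 16) + n*(-4*z^2 - 41*z - 72) + 6*z^3 + 49*z^2 + z - 56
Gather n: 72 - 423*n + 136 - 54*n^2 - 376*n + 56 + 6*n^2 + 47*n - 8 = -48*n^2 - 752*n + 256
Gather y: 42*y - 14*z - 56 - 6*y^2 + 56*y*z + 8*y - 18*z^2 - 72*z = -6*y^2 + y*(56*z + 50) - 18*z^2 - 86*z - 56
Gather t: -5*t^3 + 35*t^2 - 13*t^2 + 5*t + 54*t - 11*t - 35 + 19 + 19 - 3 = -5*t^3 + 22*t^2 + 48*t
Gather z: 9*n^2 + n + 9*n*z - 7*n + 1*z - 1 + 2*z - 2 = 9*n^2 - 6*n + z*(9*n + 3) - 3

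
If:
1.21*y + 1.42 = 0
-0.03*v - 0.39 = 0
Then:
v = -13.00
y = -1.17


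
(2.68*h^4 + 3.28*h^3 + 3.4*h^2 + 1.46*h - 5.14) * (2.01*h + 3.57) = 5.3868*h^5 + 16.1604*h^4 + 18.5436*h^3 + 15.0726*h^2 - 5.1192*h - 18.3498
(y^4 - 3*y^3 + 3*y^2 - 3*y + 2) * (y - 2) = y^5 - 5*y^4 + 9*y^3 - 9*y^2 + 8*y - 4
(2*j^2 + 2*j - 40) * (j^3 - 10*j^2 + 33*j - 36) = 2*j^5 - 18*j^4 + 6*j^3 + 394*j^2 - 1392*j + 1440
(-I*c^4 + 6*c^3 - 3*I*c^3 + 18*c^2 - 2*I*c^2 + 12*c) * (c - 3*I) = -I*c^5 + 3*c^4 - 3*I*c^4 + 9*c^3 - 20*I*c^3 + 6*c^2 - 54*I*c^2 - 36*I*c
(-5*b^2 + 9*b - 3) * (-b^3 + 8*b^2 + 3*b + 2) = 5*b^5 - 49*b^4 + 60*b^3 - 7*b^2 + 9*b - 6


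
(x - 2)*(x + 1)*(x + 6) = x^3 + 5*x^2 - 8*x - 12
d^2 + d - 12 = (d - 3)*(d + 4)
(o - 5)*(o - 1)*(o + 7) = o^3 + o^2 - 37*o + 35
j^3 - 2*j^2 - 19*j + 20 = (j - 5)*(j - 1)*(j + 4)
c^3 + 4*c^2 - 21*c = c*(c - 3)*(c + 7)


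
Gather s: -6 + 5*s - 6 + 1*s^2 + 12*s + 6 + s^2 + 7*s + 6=2*s^2 + 24*s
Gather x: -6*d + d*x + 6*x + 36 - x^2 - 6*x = d*x - 6*d - x^2 + 36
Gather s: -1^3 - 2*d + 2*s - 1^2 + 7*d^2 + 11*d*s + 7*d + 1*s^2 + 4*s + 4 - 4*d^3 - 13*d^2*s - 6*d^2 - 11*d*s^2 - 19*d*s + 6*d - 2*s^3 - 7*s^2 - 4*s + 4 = -4*d^3 + d^2 + 11*d - 2*s^3 + s^2*(-11*d - 6) + s*(-13*d^2 - 8*d + 2) + 6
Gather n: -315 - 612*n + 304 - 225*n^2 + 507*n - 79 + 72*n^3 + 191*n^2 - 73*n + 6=72*n^3 - 34*n^2 - 178*n - 84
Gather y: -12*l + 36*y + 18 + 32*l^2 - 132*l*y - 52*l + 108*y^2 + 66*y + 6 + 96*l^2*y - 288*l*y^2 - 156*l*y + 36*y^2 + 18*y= 32*l^2 - 64*l + y^2*(144 - 288*l) + y*(96*l^2 - 288*l + 120) + 24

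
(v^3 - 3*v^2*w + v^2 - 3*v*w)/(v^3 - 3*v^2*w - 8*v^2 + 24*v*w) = (v + 1)/(v - 8)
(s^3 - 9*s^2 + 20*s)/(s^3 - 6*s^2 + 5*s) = (s - 4)/(s - 1)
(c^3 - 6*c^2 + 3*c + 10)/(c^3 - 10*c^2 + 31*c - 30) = (c + 1)/(c - 3)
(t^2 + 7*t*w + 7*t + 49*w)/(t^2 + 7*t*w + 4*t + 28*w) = (t + 7)/(t + 4)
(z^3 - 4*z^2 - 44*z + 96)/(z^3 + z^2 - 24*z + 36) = (z - 8)/(z - 3)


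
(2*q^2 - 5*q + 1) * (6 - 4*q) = -8*q^3 + 32*q^2 - 34*q + 6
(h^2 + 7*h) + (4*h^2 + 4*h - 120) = 5*h^2 + 11*h - 120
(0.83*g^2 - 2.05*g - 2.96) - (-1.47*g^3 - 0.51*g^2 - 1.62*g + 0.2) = 1.47*g^3 + 1.34*g^2 - 0.43*g - 3.16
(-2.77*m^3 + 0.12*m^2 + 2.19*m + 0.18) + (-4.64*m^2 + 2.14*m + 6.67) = -2.77*m^3 - 4.52*m^2 + 4.33*m + 6.85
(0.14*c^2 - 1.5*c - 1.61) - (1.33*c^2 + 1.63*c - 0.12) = -1.19*c^2 - 3.13*c - 1.49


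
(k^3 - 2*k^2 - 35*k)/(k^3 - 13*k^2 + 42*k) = (k + 5)/(k - 6)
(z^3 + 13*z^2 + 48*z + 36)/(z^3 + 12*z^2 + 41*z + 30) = (z + 6)/(z + 5)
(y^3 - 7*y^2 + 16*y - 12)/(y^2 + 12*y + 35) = (y^3 - 7*y^2 + 16*y - 12)/(y^2 + 12*y + 35)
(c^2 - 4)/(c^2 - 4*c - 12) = (c - 2)/(c - 6)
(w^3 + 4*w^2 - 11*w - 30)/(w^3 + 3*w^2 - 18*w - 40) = (w - 3)/(w - 4)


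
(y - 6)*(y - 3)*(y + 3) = y^3 - 6*y^2 - 9*y + 54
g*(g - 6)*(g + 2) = g^3 - 4*g^2 - 12*g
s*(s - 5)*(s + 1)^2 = s^4 - 3*s^3 - 9*s^2 - 5*s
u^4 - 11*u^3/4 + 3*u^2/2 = u^2*(u - 2)*(u - 3/4)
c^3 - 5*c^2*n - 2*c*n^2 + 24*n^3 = (c - 4*n)*(c - 3*n)*(c + 2*n)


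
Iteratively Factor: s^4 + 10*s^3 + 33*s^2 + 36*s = (s)*(s^3 + 10*s^2 + 33*s + 36) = s*(s + 4)*(s^2 + 6*s + 9) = s*(s + 3)*(s + 4)*(s + 3)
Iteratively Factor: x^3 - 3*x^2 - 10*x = (x - 5)*(x^2 + 2*x) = x*(x - 5)*(x + 2)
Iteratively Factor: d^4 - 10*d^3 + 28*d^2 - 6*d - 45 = (d - 3)*(d^3 - 7*d^2 + 7*d + 15) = (d - 3)^2*(d^2 - 4*d - 5) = (d - 3)^2*(d + 1)*(d - 5)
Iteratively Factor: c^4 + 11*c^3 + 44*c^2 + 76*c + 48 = (c + 3)*(c^3 + 8*c^2 + 20*c + 16) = (c + 2)*(c + 3)*(c^2 + 6*c + 8) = (c + 2)^2*(c + 3)*(c + 4)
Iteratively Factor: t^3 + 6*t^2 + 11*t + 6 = (t + 2)*(t^2 + 4*t + 3) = (t + 2)*(t + 3)*(t + 1)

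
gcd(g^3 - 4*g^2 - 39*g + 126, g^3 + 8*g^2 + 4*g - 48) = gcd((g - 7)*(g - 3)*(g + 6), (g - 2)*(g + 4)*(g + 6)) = g + 6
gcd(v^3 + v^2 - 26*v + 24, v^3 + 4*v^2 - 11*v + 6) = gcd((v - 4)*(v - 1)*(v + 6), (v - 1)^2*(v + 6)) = v^2 + 5*v - 6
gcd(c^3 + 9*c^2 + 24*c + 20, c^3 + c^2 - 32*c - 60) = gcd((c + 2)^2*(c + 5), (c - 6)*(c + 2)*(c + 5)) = c^2 + 7*c + 10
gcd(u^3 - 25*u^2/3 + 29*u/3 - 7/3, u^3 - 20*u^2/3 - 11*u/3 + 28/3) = u^2 - 8*u + 7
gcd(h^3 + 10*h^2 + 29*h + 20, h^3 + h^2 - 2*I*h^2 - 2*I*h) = h + 1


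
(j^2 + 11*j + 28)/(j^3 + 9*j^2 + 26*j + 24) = (j + 7)/(j^2 + 5*j + 6)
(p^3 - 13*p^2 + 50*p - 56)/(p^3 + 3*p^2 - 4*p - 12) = (p^2 - 11*p + 28)/(p^2 + 5*p + 6)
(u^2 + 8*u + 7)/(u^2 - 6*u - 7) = (u + 7)/(u - 7)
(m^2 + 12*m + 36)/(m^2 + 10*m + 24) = (m + 6)/(m + 4)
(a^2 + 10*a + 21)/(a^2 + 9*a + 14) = (a + 3)/(a + 2)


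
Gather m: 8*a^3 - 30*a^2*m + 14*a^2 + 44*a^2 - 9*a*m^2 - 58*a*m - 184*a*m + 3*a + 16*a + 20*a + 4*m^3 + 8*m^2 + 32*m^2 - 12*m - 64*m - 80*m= 8*a^3 + 58*a^2 + 39*a + 4*m^3 + m^2*(40 - 9*a) + m*(-30*a^2 - 242*a - 156)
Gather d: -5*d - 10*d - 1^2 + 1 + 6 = 6 - 15*d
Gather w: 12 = 12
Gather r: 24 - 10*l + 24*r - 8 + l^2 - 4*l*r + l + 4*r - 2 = l^2 - 9*l + r*(28 - 4*l) + 14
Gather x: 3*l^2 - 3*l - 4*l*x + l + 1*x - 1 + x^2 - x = 3*l^2 - 4*l*x - 2*l + x^2 - 1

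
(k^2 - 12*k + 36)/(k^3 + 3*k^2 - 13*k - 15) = (k^2 - 12*k + 36)/(k^3 + 3*k^2 - 13*k - 15)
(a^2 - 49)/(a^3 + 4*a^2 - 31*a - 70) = (a - 7)/(a^2 - 3*a - 10)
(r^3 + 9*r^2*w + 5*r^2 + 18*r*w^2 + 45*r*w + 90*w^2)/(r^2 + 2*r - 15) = (r^2 + 9*r*w + 18*w^2)/(r - 3)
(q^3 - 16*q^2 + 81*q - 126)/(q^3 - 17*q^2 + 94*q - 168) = (q - 3)/(q - 4)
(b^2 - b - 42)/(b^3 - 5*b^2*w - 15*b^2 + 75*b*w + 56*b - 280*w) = (-b - 6)/(-b^2 + 5*b*w + 8*b - 40*w)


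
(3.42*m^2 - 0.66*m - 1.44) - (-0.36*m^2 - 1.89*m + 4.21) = 3.78*m^2 + 1.23*m - 5.65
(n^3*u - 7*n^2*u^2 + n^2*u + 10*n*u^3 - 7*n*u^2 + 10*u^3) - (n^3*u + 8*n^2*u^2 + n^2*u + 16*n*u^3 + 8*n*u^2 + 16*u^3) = -15*n^2*u^2 - 6*n*u^3 - 15*n*u^2 - 6*u^3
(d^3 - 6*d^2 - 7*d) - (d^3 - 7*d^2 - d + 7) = d^2 - 6*d - 7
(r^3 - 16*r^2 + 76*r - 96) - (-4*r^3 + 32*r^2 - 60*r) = 5*r^3 - 48*r^2 + 136*r - 96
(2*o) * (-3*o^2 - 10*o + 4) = -6*o^3 - 20*o^2 + 8*o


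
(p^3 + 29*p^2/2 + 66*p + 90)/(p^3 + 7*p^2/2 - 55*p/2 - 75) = (p + 6)/(p - 5)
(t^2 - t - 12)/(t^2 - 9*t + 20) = (t + 3)/(t - 5)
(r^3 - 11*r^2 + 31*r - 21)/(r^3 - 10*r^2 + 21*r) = (r - 1)/r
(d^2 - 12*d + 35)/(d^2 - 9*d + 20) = (d - 7)/(d - 4)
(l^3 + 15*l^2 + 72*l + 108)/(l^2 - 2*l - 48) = (l^2 + 9*l + 18)/(l - 8)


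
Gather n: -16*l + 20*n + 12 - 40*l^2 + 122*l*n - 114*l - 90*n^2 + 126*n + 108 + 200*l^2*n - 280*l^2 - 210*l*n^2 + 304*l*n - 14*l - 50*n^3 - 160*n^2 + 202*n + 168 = -320*l^2 - 144*l - 50*n^3 + n^2*(-210*l - 250) + n*(200*l^2 + 426*l + 348) + 288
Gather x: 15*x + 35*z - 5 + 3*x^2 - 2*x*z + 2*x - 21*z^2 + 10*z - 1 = 3*x^2 + x*(17 - 2*z) - 21*z^2 + 45*z - 6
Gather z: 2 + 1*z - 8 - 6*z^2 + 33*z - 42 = -6*z^2 + 34*z - 48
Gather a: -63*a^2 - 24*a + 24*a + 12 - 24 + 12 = -63*a^2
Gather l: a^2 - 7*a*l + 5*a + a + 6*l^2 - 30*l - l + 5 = a^2 + 6*a + 6*l^2 + l*(-7*a - 31) + 5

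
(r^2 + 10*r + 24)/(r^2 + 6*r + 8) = (r + 6)/(r + 2)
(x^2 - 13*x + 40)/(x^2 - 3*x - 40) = (x - 5)/(x + 5)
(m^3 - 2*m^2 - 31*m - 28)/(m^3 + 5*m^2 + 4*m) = (m - 7)/m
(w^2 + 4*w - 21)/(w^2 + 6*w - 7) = (w - 3)/(w - 1)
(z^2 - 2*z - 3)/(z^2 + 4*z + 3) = (z - 3)/(z + 3)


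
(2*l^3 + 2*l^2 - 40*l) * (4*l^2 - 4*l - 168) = 8*l^5 - 504*l^3 - 176*l^2 + 6720*l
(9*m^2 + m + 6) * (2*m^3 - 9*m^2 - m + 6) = 18*m^5 - 79*m^4 - 6*m^3 - m^2 + 36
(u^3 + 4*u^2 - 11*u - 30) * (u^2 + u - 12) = u^5 + 5*u^4 - 19*u^3 - 89*u^2 + 102*u + 360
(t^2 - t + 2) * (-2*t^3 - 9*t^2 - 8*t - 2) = -2*t^5 - 7*t^4 - 3*t^3 - 12*t^2 - 14*t - 4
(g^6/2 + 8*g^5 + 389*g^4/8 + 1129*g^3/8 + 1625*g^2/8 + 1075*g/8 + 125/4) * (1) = g^6/2 + 8*g^5 + 389*g^4/8 + 1129*g^3/8 + 1625*g^2/8 + 1075*g/8 + 125/4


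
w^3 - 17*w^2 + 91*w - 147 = (w - 7)^2*(w - 3)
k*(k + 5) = k^2 + 5*k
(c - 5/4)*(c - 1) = c^2 - 9*c/4 + 5/4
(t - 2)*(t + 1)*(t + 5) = t^3 + 4*t^2 - 7*t - 10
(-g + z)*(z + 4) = -g*z - 4*g + z^2 + 4*z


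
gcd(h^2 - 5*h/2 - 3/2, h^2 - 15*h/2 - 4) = h + 1/2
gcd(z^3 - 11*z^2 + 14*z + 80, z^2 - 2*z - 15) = z - 5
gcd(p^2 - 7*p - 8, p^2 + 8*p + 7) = p + 1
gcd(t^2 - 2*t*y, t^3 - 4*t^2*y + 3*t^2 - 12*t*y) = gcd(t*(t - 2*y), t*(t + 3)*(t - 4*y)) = t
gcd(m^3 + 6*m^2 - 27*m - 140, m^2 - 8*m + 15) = m - 5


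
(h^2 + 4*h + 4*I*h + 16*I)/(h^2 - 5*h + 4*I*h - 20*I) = (h + 4)/(h - 5)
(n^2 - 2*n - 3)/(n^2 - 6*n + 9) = (n + 1)/(n - 3)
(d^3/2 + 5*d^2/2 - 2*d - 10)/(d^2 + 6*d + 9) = (d^3 + 5*d^2 - 4*d - 20)/(2*(d^2 + 6*d + 9))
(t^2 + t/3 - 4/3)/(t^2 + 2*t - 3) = (t + 4/3)/(t + 3)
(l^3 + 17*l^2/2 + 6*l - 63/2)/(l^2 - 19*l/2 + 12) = (l^2 + 10*l + 21)/(l - 8)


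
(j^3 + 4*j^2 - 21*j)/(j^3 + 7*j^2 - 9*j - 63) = j/(j + 3)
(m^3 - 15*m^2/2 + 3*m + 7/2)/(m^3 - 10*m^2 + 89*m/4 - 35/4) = 2*(2*m^2 - m - 1)/(4*m^2 - 12*m + 5)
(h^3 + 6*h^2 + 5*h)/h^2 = h + 6 + 5/h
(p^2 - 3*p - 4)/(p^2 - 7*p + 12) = (p + 1)/(p - 3)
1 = 1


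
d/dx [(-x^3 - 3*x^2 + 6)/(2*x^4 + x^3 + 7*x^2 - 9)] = x*(-3*(x + 2)*(2*x^4 + x^3 + 7*x^2 - 9) + (8*x^2 + 3*x + 14)*(x^3 + 3*x^2 - 6))/(2*x^4 + x^3 + 7*x^2 - 9)^2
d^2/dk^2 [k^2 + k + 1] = 2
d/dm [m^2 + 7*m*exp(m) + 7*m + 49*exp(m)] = 7*m*exp(m) + 2*m + 56*exp(m) + 7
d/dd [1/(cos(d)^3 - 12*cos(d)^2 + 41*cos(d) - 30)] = (3*cos(d)^2 - 24*cos(d) + 41)*sin(d)/(cos(d)^3 - 12*cos(d)^2 + 41*cos(d) - 30)^2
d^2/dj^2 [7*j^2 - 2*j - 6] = 14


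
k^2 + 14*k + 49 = (k + 7)^2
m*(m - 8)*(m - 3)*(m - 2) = m^4 - 13*m^3 + 46*m^2 - 48*m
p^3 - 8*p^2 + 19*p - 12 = (p - 4)*(p - 3)*(p - 1)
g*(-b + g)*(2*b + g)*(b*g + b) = -2*b^3*g^2 - 2*b^3*g + b^2*g^3 + b^2*g^2 + b*g^4 + b*g^3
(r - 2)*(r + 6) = r^2 + 4*r - 12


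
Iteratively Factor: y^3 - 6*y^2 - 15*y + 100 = (y - 5)*(y^2 - y - 20) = (y - 5)*(y + 4)*(y - 5)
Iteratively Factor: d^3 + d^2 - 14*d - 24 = (d + 3)*(d^2 - 2*d - 8) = (d - 4)*(d + 3)*(d + 2)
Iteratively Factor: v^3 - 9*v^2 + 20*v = (v - 4)*(v^2 - 5*v) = v*(v - 4)*(v - 5)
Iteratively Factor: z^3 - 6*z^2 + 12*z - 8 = (z - 2)*(z^2 - 4*z + 4) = (z - 2)^2*(z - 2)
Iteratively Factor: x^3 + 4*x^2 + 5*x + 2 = (x + 2)*(x^2 + 2*x + 1) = (x + 1)*(x + 2)*(x + 1)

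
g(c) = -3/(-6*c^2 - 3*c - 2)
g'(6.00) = 0.00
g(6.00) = 0.01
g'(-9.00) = 0.00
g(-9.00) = 0.01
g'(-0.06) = -2.02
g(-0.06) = 1.63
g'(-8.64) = 0.00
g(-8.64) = 0.01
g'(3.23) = -0.02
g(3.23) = 0.04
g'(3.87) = -0.01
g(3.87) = 0.03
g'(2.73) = -0.04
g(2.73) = 0.05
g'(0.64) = -0.79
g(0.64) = 0.47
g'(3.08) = -0.03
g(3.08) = 0.04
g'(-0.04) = -2.12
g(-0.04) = 1.59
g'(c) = -3*(12*c + 3)/(-6*c^2 - 3*c - 2)^2 = 9*(-4*c - 1)/(6*c^2 + 3*c + 2)^2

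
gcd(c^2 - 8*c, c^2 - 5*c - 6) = 1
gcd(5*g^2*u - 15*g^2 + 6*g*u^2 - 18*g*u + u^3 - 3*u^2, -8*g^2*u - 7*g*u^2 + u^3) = g + u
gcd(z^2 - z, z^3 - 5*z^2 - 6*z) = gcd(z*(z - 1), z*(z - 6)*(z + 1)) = z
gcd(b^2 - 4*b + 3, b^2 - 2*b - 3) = b - 3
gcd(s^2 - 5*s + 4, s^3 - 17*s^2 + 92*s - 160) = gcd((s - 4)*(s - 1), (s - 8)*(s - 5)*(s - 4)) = s - 4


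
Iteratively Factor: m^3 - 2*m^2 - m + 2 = (m - 1)*(m^2 - m - 2) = (m - 1)*(m + 1)*(m - 2)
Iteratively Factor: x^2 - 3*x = (x - 3)*(x)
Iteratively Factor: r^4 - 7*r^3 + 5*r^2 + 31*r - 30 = (r + 2)*(r^3 - 9*r^2 + 23*r - 15) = (r - 5)*(r + 2)*(r^2 - 4*r + 3) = (r - 5)*(r - 3)*(r + 2)*(r - 1)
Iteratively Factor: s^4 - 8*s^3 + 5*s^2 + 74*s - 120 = (s - 4)*(s^3 - 4*s^2 - 11*s + 30) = (s - 4)*(s + 3)*(s^2 - 7*s + 10) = (s - 5)*(s - 4)*(s + 3)*(s - 2)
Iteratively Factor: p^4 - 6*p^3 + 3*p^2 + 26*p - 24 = (p - 4)*(p^3 - 2*p^2 - 5*p + 6) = (p - 4)*(p + 2)*(p^2 - 4*p + 3) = (p - 4)*(p - 3)*(p + 2)*(p - 1)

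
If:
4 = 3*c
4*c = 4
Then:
No Solution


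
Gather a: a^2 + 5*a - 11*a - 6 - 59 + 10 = a^2 - 6*a - 55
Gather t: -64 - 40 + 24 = -80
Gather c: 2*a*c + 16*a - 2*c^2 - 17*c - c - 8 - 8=16*a - 2*c^2 + c*(2*a - 18) - 16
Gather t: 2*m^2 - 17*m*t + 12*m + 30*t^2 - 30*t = 2*m^2 + 12*m + 30*t^2 + t*(-17*m - 30)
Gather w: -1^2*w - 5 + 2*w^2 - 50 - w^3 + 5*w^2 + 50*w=-w^3 + 7*w^2 + 49*w - 55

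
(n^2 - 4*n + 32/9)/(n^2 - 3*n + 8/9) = (3*n - 4)/(3*n - 1)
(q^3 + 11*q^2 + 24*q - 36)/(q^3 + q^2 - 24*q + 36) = (q^2 + 5*q - 6)/(q^2 - 5*q + 6)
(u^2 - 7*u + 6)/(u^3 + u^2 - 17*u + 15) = (u - 6)/(u^2 + 2*u - 15)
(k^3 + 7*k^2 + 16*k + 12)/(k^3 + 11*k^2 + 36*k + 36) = (k + 2)/(k + 6)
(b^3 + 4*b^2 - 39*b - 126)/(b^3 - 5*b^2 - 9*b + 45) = (b^2 + b - 42)/(b^2 - 8*b + 15)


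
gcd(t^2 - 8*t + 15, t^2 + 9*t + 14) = 1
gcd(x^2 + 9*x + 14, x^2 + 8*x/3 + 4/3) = x + 2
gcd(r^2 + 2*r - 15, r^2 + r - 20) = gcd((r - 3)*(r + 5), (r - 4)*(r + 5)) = r + 5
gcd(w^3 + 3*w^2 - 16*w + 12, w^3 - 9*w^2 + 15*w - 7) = w - 1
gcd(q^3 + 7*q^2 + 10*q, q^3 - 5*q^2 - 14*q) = q^2 + 2*q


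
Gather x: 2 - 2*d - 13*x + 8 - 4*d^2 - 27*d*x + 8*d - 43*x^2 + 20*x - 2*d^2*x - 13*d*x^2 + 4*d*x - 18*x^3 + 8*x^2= -4*d^2 + 6*d - 18*x^3 + x^2*(-13*d - 35) + x*(-2*d^2 - 23*d + 7) + 10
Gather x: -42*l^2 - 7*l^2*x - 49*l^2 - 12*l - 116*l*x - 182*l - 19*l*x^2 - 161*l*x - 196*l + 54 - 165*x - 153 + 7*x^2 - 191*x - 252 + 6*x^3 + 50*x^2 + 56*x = -91*l^2 - 390*l + 6*x^3 + x^2*(57 - 19*l) + x*(-7*l^2 - 277*l - 300) - 351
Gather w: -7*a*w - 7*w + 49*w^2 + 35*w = 49*w^2 + w*(28 - 7*a)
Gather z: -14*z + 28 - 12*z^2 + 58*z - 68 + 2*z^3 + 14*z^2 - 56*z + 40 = 2*z^3 + 2*z^2 - 12*z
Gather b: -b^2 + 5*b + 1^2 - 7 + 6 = -b^2 + 5*b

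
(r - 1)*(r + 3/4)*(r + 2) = r^3 + 7*r^2/4 - 5*r/4 - 3/2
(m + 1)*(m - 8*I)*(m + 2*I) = m^3 + m^2 - 6*I*m^2 + 16*m - 6*I*m + 16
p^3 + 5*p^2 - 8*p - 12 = (p - 2)*(p + 1)*(p + 6)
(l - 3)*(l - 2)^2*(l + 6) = l^4 - l^3 - 26*l^2 + 84*l - 72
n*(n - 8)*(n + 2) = n^3 - 6*n^2 - 16*n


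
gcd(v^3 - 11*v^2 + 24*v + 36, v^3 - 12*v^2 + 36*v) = v^2 - 12*v + 36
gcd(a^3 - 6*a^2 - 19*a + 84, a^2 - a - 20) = a + 4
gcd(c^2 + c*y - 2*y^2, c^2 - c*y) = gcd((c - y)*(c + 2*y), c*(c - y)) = -c + y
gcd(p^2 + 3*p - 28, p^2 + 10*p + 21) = p + 7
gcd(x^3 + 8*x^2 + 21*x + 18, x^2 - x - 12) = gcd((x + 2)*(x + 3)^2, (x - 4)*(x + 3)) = x + 3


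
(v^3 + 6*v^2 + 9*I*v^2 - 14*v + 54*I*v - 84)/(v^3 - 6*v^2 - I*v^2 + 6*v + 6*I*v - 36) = (v^2 + v*(6 + 7*I) + 42*I)/(v^2 - 3*v*(2 + I) + 18*I)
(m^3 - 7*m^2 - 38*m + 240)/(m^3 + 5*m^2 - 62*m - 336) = (m - 5)/(m + 7)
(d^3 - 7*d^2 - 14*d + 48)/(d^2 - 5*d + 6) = (d^2 - 5*d - 24)/(d - 3)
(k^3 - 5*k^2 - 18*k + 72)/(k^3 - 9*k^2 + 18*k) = (k + 4)/k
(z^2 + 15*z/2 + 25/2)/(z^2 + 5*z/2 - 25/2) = (2*z + 5)/(2*z - 5)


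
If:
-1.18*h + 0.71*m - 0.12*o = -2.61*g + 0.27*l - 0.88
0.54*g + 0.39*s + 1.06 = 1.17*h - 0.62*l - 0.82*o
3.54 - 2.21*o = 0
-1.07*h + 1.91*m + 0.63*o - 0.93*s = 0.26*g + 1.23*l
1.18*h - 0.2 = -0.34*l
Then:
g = 0.306267443553494 - 0.0717809607708243*s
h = 0.105738459006974*s + 0.874106001435308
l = -0.366974651847734*s - 2.44542671086372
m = 0.300051455269286*s - 1.57177600470989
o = 1.60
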